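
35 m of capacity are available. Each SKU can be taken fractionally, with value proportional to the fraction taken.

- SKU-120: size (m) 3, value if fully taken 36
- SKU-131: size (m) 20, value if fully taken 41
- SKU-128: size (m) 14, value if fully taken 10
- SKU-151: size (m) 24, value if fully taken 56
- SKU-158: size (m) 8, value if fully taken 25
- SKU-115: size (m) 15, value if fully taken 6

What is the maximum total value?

117

Rank by value-to-size ratio: SKU-120 36/3≈12, SKU-158 25/8≈3.12, SKU-151 56/24≈2.33, SKU-131 41/20≈2.05, SKU-128 10/14≈0.714, SKU-115 6/15≈0.4.
Take all of SKU-120 (3 m, value 36) ; 32 m left.
Take all of SKU-158 (8 m, value 25) ; 24 m left.
All 24 m of SKU-151 fit (value 56) ; 0 remain.
Total value = 117.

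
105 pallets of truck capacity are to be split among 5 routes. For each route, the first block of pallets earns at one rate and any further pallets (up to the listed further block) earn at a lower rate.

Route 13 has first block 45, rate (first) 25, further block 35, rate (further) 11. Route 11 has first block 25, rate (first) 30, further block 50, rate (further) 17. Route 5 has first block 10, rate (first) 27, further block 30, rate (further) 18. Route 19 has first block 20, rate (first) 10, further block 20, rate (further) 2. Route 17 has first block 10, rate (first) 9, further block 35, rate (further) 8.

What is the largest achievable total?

2595

Rank every tier by rate: Route 11/first 30 > Route 5/first 27 > Route 13/first 25 > Route 5/second 18 > Route 11/second 17 > Route 13/second 11 > Route 19/first 10 > Route 17/first 9 > Route 17/second 8 > Route 19/second 2.
Fill Route 11 first block (25 at 30) — 80 left.
Route 5 first at 27: fill all 10 — 70 left.
Route 13/first (25): +45 — 25 left.
Route 5 second at 18: only 25 left, fill 25.
Total = 30×25 + 27×10 + 25×45 + 18×25 = 2595.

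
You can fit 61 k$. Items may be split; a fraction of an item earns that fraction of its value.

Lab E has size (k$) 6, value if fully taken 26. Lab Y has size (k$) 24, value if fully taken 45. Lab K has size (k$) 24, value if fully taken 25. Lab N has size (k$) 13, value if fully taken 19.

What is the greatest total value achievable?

108.75

Rank by value-to-size ratio: Lab E 26/6≈4.33, Lab Y 45/24≈1.88, Lab N 19/13≈1.46, Lab K 25/24≈1.04.
Lab E: take in full, 6 k$ for value 26 ; 55 left.
Lab Y: take in full, 24 k$ for value 45 ; 31 left.
Lab N: take in full, 13 k$ for value 19 ; 18 left.
18 k$ left: a 18/24 share of Lab K gives 25×18/24 = 18.75.
Total value = 108.75.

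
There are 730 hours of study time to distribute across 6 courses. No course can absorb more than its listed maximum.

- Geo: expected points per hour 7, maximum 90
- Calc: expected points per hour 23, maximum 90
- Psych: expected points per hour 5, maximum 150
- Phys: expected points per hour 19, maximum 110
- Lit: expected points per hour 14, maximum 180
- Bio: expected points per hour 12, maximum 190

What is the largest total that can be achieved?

Rank by expected points per hour: Calc 23 > Phys 19 > Lit 14 > Bio 12 > Geo 7 > Psych 5.
Give Calc 90 to hit its cap of 90 ; 640 left.
Phys takes 110 to reach its cap of 110 ; 530 left.
Give Lit 180 to hit its cap of 180 ; 350 left.
Give Bio 190 to hit its cap of 190 ; 160 left.
Give Geo 90 to hit its cap of 90 ; 70 left.
Only 70 left; Psych takes them to reach 70.
Total = 7×90 + 23×90 + 5×70 + 19×110 + 14×180 + 12×190 = 9940.

9940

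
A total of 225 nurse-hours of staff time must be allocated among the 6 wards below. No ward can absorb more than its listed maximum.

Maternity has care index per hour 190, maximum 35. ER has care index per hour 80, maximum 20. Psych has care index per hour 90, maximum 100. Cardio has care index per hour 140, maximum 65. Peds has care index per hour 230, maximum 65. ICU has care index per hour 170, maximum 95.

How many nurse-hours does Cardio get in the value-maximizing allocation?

Highest care index per hour first: Peds 230 > Maternity 190 > ICU 170 > Cardio 140 > Psych 90 > ER 80.
Peds takes 65 to reach its cap of 65 → 160 left.
Maternity: +35 to 35 (cap) → 125 left.
Give ICU 95 to hit its cap of 95 → 30 left.
Cardio: +30 (room for 65) → 30. Pool exhausted.

30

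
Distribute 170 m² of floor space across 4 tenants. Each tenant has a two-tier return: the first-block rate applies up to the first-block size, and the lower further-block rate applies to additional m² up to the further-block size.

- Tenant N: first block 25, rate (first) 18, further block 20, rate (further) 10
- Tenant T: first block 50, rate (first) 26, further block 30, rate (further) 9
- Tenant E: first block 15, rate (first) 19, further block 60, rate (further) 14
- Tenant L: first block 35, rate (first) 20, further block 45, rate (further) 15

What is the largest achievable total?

3410

Order all 8 blocks by rate: Tenant T/T1 26 > Tenant L/T1 20 > Tenant E/T1 19 > Tenant N/T1 18 > Tenant L/T2 15 > Tenant E/T2 14 > Tenant N/T2 10 > Tenant T/T2 9.
Tenant T/T1 (26): +50 — 120 left.
Tenant L/T1 (20): +35 — 85 left.
Tenant E T1 at 19: fill all 15 — 70 left.
Fill Tenant N T1 block (25 at 18) — 45 left.
Tenant L T2 at 15: fill all 45 — 0 left.
Total = 26×50 + 20×35 + 19×15 + 18×25 + 15×45 = 3410.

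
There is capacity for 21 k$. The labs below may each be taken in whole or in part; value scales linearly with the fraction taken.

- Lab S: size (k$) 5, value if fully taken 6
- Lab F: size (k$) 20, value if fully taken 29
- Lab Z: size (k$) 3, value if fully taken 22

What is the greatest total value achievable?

48.1

Best value per unit of size first: Lab Z 22/3≈7.33, Lab F 29/20≈1.45, Lab S 6/5≈1.2.
All 3 k$ of Lab Z fit (value 22) ; 18 remain.
Fill the last 18 k$ with part of Lab F: 18/20 of it earns 26.1.
Total value = 48.1.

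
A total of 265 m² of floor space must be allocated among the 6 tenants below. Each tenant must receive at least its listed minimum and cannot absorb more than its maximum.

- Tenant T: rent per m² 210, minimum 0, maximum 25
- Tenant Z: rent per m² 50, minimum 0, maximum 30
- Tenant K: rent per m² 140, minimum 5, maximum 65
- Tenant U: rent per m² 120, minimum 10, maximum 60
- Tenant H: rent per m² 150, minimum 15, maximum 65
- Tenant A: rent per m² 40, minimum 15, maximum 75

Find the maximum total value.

33600

Meeting every minimum uses 0+0+5+10+15+15 = 45 m², leaving 220.
Rank by rent per m²: Tenant T 210 > Tenant H 150 > Tenant K 140 > Tenant U 120 > Tenant Z 50 > Tenant A 40.
Tenant T takes 25 more to reach its cap of 25 → 195 left.
Tenant H takes 50 more to reach its cap of 65 → 145 left.
Tenant K takes 60 more to reach its cap of 65 → 85 left.
Tenant U takes 50 more to reach its cap of 60 → 35 left.
Tenant Z takes 30 more to reach its cap of 30 → 5 left.
Tenant A has room for 60 more but only 5 remain, so it gets 20.
Total = 210×25 + 50×30 + 140×65 + 120×60 + 150×65 + 40×20 = 33600.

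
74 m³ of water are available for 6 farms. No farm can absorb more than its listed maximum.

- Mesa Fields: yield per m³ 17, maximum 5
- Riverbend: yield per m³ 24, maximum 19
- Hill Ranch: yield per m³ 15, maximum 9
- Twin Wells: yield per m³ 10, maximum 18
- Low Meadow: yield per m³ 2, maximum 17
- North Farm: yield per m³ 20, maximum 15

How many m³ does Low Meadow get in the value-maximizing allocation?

Rank by yield per m³: Riverbend 24 > North Farm 20 > Mesa Fields 17 > Hill Ranch 15 > Twin Wells 10 > Low Meadow 2.
Riverbend takes 19 to reach its cap of 19 — 55 left.
North Farm takes 15 to reach its cap of 15 — 40 left.
Mesa Fields: +5 to 5 (cap) — 35 left.
Hill Ranch: +9 to 9 (cap) — 26 left.
Twin Wells: +18 to 18 (cap) — 8 left.
Only 8 left; Low Meadow takes them to reach 8.

8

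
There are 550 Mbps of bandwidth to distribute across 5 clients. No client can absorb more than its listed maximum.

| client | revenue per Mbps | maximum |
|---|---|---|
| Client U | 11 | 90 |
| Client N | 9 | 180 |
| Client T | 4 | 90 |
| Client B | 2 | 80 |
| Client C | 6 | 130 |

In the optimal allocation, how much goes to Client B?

60

Highest revenue per Mbps first: Client U 11 > Client N 9 > Client C 6 > Client T 4 > Client B 2.
Client U takes 90 to reach its cap of 90 → 460 left.
Give Client N 180 to hit its cap of 180 → 280 left.
Client C takes 130 to reach its cap of 130 → 150 left.
Give Client T 90 to hit its cap of 90 → 60 left.
Only 60 left; Client B takes them to reach 60.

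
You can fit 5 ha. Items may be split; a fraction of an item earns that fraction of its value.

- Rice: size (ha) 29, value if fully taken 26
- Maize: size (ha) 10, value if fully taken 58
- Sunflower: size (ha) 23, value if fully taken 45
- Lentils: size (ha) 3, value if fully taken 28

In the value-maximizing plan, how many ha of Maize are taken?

Rank by value-to-size ratio: Lentils 28/3≈9.33, Maize 58/10≈5.8, Sunflower 45/23≈1.96, Rice 26/29≈0.897.
All 3 ha of Lentils fit (value 28) — 2 remain.
Only 2 ha remain; take 2/10 of Maize for value 58×2/10 = 11.6.

2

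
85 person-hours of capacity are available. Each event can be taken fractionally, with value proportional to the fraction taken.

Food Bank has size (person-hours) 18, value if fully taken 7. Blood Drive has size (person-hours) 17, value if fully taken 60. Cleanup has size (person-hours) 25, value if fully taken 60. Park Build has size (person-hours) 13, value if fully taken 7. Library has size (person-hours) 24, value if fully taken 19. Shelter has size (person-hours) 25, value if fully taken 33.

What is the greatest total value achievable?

167.25

Sort by value density: Blood Drive 60/17≈3.53, Cleanup 60/25≈2.4, Shelter 33/25≈1.32, Library 19/24≈0.792, Park Build 7/13≈0.538, Food Bank 7/18≈0.389.
Blood Drive: take in full, 17 person-hours for value 60 → 68 left.
Take all of Cleanup (25 person-hours, value 60) → 43 person-hours left.
Shelter: take in full, 25 person-hours for value 33 → 18 left.
18 person-hours left: a 18/24 share of Library gives 19×18/24 = 14.25.
Total value = 167.25.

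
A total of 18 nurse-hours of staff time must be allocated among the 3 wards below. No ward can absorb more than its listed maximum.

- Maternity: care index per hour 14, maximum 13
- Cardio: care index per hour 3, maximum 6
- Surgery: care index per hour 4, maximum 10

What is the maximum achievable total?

Highest care index per hour first: Maternity 14 > Surgery 4 > Cardio 3.
Maternity takes 13 to reach its cap of 13 → 5 left.
Surgery: +5 (room for 10) → 5. Pool exhausted.
Total = 14×13 + 4×5 = 202.

202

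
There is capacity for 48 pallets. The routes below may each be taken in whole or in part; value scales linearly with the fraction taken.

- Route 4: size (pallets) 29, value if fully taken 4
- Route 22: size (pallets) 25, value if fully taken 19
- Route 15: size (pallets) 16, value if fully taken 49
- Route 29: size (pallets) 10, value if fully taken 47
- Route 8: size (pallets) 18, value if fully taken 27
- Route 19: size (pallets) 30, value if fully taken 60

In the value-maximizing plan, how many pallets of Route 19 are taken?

Best value per unit of size first: Route 29 47/10≈4.7, Route 15 49/16≈3.06, Route 19 60/30≈2, Route 8 27/18≈1.5, Route 22 19/25≈0.76, Route 4 4/29≈0.138.
All 10 pallets of Route 29 fit (value 47) — 38 remain.
All 16 pallets of Route 15 fit (value 49) — 22 remain.
Fill the last 22 pallets with part of Route 19: 22/30 of it earns 44.

22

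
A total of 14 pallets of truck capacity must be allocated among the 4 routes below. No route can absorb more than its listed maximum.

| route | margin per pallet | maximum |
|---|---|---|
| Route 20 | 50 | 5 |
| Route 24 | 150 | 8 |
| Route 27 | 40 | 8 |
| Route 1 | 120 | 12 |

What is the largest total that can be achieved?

1920

Rank by margin per pallet: Route 24 150 > Route 1 120 > Route 20 50 > Route 27 40.
Route 24 takes 8 to reach its cap of 8 — 6 left.
Only 6 left; Route 1 takes them to reach 6.
Total = 150×8 + 120×6 = 1920.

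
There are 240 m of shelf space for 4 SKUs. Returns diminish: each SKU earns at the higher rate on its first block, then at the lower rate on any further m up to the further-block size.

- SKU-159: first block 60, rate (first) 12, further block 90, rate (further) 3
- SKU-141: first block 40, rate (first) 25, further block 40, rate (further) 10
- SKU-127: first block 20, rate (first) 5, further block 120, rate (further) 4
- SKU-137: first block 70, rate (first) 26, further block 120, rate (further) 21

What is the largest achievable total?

5460

Order all 8 blocks by rate: SKU-137/tier1 26 > SKU-141/tier1 25 > SKU-137/tier2 21 > SKU-159/tier1 12 > SKU-141/tier2 10 > SKU-127/tier1 5 > SKU-127/tier2 4 > SKU-159/tier2 3.
Fill SKU-137 tier1 block (70 at 26) ; 170 left.
SKU-141 tier1 at 25: fill all 40 ; 130 left.
SKU-137/tier2 (21): +120 ; 10 left.
SKU-159 tier1 at 12: only 10 left, fill 10.
Total = 26×70 + 25×40 + 21×120 + 12×10 = 5460.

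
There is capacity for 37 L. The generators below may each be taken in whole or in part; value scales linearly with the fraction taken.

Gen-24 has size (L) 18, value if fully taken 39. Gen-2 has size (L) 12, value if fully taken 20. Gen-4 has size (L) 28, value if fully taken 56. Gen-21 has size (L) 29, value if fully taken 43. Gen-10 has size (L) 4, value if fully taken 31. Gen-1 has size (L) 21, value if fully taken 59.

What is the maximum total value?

116

Best value per unit of size first: Gen-10 31/4≈7.75, Gen-1 59/21≈2.81, Gen-24 39/18≈2.17, Gen-4 56/28≈2, Gen-2 20/12≈1.67, Gen-21 43/29≈1.48.
Gen-10: take in full, 4 L for value 31 → 33 left.
Take all of Gen-1 (21 L, value 59) → 12 L left.
Fill the last 12 L with part of Gen-24: 12/18 of it earns 26.
Total value = 116.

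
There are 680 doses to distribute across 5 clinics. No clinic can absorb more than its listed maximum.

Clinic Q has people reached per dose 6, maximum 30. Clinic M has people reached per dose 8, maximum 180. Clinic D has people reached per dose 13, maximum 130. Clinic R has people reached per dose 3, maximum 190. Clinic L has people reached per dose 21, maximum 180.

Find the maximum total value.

Order the clinics by people reached per dose: Clinic L 21 > Clinic D 13 > Clinic M 8 > Clinic Q 6 > Clinic R 3.
Give Clinic L 180 to hit its cap of 180 — 500 left.
Clinic D: +130 to 130 (cap) — 370 left.
Give Clinic M 180 to hit its cap of 180 — 190 left.
Clinic Q takes 30 to reach its cap of 30 — 160 left.
Clinic R has room for 190 but only 160 remain, so it gets 160.
Total = 6×30 + 8×180 + 13×130 + 3×160 + 21×180 = 7570.

7570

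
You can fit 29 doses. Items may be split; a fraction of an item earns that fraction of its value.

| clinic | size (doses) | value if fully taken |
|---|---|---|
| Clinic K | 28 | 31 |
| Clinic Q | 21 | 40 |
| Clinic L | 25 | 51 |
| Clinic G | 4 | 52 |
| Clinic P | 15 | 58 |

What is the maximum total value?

130.4

Sort by value density: Clinic G 52/4≈13, Clinic P 58/15≈3.87, Clinic L 51/25≈2.04, Clinic Q 40/21≈1.9, Clinic K 31/28≈1.11.
All 4 doses of Clinic G fit (value 52) ; 25 remain.
Take all of Clinic P (15 doses, value 58) ; 10 doses left.
Only 10 doses remain; take 10/25 of Clinic L for value 51×10/25 = 20.4.
Total value = 130.4.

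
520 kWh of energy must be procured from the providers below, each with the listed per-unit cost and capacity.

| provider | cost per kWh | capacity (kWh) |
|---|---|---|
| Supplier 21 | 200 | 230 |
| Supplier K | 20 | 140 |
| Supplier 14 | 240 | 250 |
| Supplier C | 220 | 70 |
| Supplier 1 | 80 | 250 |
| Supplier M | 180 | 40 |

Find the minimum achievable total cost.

Cheapest first:
Take 140 from Supplier K at 20 — need 380 more.
Supplier 1 (80): use full 250 — 130 kWh to go.
Take 40 from Supplier M at 180 — need 90 more.
Supplier 21 at 200: take 90 of its 230 — requirement met.
Supplier C, Supplier 14: unused.
Cost = 140×20 + 250×80 + 40×180 + 90×200 = 48000.

48000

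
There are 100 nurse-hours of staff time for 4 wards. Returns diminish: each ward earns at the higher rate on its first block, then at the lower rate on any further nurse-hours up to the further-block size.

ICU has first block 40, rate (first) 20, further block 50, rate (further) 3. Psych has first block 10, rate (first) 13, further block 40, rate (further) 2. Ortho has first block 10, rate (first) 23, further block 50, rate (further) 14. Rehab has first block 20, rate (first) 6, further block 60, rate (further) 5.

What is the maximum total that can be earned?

Rank every tier by rate: Ortho/T1 23 > ICU/T1 20 > Ortho/T2 14 > Psych/T1 13 > Rehab/T1 6 > Rehab/T2 5 > ICU/T2 3 > Psych/T2 2.
Ortho/T1 (23): +10 — 90 left.
ICU T1 at 20: fill all 40 — 50 left.
Fill Ortho T2 block (50 at 14) — 0 left.
Total = 23×10 + 20×40 + 14×50 = 1730.

1730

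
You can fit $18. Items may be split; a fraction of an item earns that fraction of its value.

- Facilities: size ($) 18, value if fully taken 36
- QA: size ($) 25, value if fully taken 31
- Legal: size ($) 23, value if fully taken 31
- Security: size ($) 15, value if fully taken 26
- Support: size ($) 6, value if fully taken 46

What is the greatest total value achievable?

70

Rank by value-to-size ratio: Support 46/6≈7.67, Facilities 36/18≈2, Security 26/15≈1.73, Legal 31/23≈1.35, QA 31/25≈1.24.
Support: take in full, 6 $ for value 46 ; 12 left.
Fill the last 12 $ with part of Facilities: 12/18 of it earns 24.
Total value = 70.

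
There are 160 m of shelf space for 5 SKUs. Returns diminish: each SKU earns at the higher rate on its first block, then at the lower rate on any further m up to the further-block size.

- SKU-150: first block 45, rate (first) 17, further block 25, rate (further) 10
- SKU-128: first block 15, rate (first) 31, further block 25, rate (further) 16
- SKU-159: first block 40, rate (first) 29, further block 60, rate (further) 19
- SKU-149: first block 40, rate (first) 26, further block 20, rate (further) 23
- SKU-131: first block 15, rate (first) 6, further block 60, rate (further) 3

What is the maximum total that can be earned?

Rank every tier by rate: SKU-128/first 31 > SKU-159/first 29 > SKU-149/first 26 > SKU-149/second 23 > SKU-159/second 19 > SKU-150/first 17 > SKU-128/second 16 > SKU-150/second 10 > SKU-131/first 6 > SKU-131/second 3.
Fill SKU-128 first block (15 at 31) — 145 left.
SKU-159/first (29): +40 — 105 left.
SKU-149/first (26): +40 — 65 left.
SKU-149 second at 23: fill all 20 — 45 left.
SKU-159/second: +45 of 60 at 19; pool empty.
Total = 31×15 + 29×40 + 26×40 + 23×20 + 19×45 = 3980.

3980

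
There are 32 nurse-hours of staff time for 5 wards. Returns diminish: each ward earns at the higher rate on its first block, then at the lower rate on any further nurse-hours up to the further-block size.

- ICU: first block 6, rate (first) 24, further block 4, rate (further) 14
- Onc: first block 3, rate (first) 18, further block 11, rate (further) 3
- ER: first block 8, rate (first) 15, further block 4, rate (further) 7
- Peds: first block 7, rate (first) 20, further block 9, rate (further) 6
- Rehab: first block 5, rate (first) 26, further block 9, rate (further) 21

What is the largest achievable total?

687

Treat each block as its own option and order by rate: Rehab/first 26 > ICU/first 24 > Rehab/second 21 > Peds/first 20 > Onc/first 18 > ER/first 15 > ICU/second 14 > ER/second 7 > Peds/second 6 > Onc/second 3.
Rehab first at 26: fill all 5 ; 27 left.
ICU first at 24: fill all 6 ; 21 left.
Fill Rehab second block (9 at 21) ; 12 left.
Peds/first (20): +7 ; 5 left.
Onc/first (18): +3 ; 2 left.
2 remain; put them into ER first at 15.
Total = 26×5 + 24×6 + 21×9 + 20×7 + 18×3 + 15×2 = 687.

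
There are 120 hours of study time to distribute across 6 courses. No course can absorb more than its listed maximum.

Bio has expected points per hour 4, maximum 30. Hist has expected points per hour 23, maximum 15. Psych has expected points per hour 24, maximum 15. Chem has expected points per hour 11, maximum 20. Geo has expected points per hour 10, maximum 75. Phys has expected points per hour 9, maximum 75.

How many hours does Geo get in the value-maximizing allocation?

Order the courses by expected points per hour: Psych 24 > Hist 23 > Chem 11 > Geo 10 > Phys 9 > Bio 4.
Psych takes 15 to reach its cap of 15 — 105 left.
Give Hist 15 to hit its cap of 15 — 90 left.
Give Chem 20 to hit its cap of 20 — 70 left.
Geo: +70 (room for 75) → 70. Pool exhausted.

70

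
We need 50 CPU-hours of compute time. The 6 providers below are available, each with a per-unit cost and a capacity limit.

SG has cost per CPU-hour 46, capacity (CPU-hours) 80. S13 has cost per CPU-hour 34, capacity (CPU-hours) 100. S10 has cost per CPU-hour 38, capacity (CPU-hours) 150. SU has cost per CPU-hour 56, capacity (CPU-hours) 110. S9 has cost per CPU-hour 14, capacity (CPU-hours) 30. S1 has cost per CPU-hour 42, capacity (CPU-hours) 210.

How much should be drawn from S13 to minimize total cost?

Cheapest first:
S9 at 14: take all 30 CPU-hours — 20 still needed.
S13 (34): take the remaining 20 — done.
S10, S1, SG, SU: unused.

20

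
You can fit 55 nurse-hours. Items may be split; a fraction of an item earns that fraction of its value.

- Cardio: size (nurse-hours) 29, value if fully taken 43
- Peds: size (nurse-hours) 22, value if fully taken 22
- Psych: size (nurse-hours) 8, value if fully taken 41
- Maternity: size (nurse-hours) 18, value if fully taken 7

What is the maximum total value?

102

Best value per unit of size first: Psych 41/8≈5.12, Cardio 43/29≈1.48, Peds 22/22≈1, Maternity 7/18≈0.389.
Psych: take in full, 8 nurse-hours for value 41 ; 47 left.
Cardio: take in full, 29 nurse-hours for value 43 ; 18 left.
18 nurse-hours left: a 18/22 share of Peds gives 22×18/22 = 18.
Total value = 102.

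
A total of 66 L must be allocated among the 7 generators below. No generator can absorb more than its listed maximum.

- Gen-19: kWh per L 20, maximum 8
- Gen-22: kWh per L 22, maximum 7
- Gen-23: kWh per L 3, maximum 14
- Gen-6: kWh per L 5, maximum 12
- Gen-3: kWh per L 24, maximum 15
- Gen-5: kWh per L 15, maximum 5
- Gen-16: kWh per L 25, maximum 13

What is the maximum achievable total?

Rank by kWh per L: Gen-16 25 > Gen-3 24 > Gen-22 22 > Gen-19 20 > Gen-5 15 > Gen-6 5 > Gen-23 3.
Give Gen-16 13 to hit its cap of 13 — 53 left.
Give Gen-3 15 to hit its cap of 15 — 38 left.
Give Gen-22 7 to hit its cap of 7 — 31 left.
Gen-19: +8 to 8 (cap) — 23 left.
Give Gen-5 5 to hit its cap of 5 — 18 left.
Give Gen-6 12 to hit its cap of 12 — 6 left.
Gen-23: +6 (room for 14) → 6. Pool exhausted.
Total = 20×8 + 22×7 + 3×6 + 5×12 + 24×15 + 15×5 + 25×13 = 1152.

1152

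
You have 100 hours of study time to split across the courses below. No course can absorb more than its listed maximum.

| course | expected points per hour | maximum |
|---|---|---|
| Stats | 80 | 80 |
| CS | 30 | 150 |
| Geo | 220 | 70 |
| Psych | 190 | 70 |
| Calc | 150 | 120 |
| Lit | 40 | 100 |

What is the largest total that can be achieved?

21100

Rank by expected points per hour: Geo 220 > Psych 190 > Calc 150 > Stats 80 > Lit 40 > CS 30.
Geo: +70 to 70 (cap) — 30 left.
Psych has room for 70 but only 30 remain, so it gets 30.
Total = 220×70 + 190×30 = 21100.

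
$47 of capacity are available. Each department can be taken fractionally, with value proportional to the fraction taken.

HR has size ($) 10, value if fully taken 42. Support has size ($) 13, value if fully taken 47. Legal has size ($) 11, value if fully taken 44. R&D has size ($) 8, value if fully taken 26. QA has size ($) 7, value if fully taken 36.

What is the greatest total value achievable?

Sort by value density: QA 36/7≈5.14, HR 42/10≈4.2, Legal 44/11≈4, Support 47/13≈3.62, R&D 26/8≈3.25.
Take all of QA (7 $, value 36) — 40 $ left.
Take all of HR (10 $, value 42) — 30 $ left.
Legal: take in full, 11 $ for value 44 — 19 left.
Take all of Support (13 $, value 47) — 6 $ left.
Only 6 $ remain; take 6/8 of R&D for value 26×6/8 = 19.5.
Total value = 188.5.

188.5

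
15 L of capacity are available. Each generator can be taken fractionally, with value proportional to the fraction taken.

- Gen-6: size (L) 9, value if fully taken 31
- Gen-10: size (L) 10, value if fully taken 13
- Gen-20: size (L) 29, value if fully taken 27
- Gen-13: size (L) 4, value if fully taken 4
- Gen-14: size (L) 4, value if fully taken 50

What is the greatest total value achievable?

83.6

Rank by value-to-size ratio: Gen-14 50/4≈12.5, Gen-6 31/9≈3.44, Gen-10 13/10≈1.3, Gen-13 4/4≈1, Gen-20 27/29≈0.931.
All 4 L of Gen-14 fit (value 50) ; 11 remain.
All 9 L of Gen-6 fit (value 31) ; 2 remain.
Only 2 L remain; take 2/10 of Gen-10 for value 13×2/10 = 2.6.
Total value = 83.6.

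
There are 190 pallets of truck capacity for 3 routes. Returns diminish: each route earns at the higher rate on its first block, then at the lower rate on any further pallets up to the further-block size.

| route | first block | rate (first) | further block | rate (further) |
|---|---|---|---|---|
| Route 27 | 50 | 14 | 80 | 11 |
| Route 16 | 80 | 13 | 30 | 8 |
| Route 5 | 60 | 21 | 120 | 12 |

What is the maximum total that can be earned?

Order all 6 blocks by rate: Route 5/T1 21 > Route 27/T1 14 > Route 16/T1 13 > Route 5/T2 12 > Route 27/T2 11 > Route 16/T2 8.
Route 5/T1 (21): +60 ; 130 left.
Fill Route 27 T1 block (50 at 14) ; 80 left.
Route 16 T1 at 13: fill all 80 ; 0 left.
Total = 21×60 + 14×50 + 13×80 = 3000.

3000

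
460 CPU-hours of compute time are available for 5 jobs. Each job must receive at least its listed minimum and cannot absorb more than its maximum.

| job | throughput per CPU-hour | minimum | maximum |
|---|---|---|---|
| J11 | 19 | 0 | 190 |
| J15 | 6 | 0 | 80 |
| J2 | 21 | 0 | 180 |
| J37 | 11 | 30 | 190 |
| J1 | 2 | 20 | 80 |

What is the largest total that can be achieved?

8200

Meeting every minimum uses 0+0+0+30+20 = 50 CPU-hours, leaving 410.
Order the jobs by throughput per CPU-hour: J2 21 > J11 19 > J37 11 > J15 6 > J1 2.
Give J2 180 more to hit its cap of 180 ; 230 left.
J11: +190 to 190 (cap) ; 40 left.
J37: +40 (room for 160) → 70. Pool exhausted.
Total = 19×190 + 21×180 + 11×70 + 2×20 = 8200.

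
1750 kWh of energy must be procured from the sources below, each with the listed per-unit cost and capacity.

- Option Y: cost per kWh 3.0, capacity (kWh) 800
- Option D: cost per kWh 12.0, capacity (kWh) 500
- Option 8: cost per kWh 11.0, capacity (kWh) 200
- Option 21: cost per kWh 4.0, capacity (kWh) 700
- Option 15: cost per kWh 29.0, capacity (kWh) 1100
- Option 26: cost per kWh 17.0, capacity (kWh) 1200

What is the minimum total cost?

Cheapest first:
Take 800 from Option Y at 3.0 → need 950 more.
Option 21 (4.0): use full 700 → 250 kWh to go.
Take 200 from Option 8 at 11.0 → need 50 more.
Option D at 12.0: take 50 of its 500 → requirement met.
Option 26, Option 15: unused.
Cost = 800×3.0 + 700×4.0 + 200×11.0 + 50×12.0 = 8000.

8000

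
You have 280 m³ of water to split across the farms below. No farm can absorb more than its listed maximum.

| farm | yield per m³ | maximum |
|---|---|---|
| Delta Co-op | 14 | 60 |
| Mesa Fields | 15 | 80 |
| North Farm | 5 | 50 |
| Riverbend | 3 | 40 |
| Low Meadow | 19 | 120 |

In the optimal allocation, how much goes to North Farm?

Rank by yield per m³: Low Meadow 19 > Mesa Fields 15 > Delta Co-op 14 > North Farm 5 > Riverbend 3.
Low Meadow takes 120 to reach its cap of 120 — 160 left.
Give Mesa Fields 80 to hit its cap of 80 — 80 left.
Delta Co-op takes 60 to reach its cap of 60 — 20 left.
North Farm: +20 (room for 50) → 20. Pool exhausted.

20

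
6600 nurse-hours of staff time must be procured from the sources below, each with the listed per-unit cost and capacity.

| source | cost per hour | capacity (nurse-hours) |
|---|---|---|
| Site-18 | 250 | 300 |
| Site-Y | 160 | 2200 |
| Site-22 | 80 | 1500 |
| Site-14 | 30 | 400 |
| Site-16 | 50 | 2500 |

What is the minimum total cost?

Use sources in increasing cost order.
Take 400 from Site-14 at 30 → need 6200 more.
Site-16 (50): use full 2500 → 3700 nurse-hours to go.
Site-22 (80): use full 1500 → 2200 nurse-hours to go.
Site-Y (160): use full 2200 → 0 nurse-hours to go.
Site-18: unused.
Cost = 400×30 + 2500×50 + 1500×80 + 2200×160 = 609000.

609000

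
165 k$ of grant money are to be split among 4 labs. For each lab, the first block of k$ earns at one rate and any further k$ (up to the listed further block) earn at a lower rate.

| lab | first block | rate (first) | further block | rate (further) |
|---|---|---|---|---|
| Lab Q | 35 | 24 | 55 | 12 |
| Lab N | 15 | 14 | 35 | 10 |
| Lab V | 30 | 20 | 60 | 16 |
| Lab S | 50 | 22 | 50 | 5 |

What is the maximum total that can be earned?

Order all 8 blocks by rate: Lab Q/tier1 24 > Lab S/tier1 22 > Lab V/tier1 20 > Lab V/tier2 16 > Lab N/tier1 14 > Lab Q/tier2 12 > Lab N/tier2 10 > Lab S/tier2 5.
Lab Q/tier1 (24): +35 — 130 left.
Lab S tier1 at 22: fill all 50 — 80 left.
Fill Lab V tier1 block (30 at 20) — 50 left.
Lab V tier2 at 16: only 50 left, fill 50.
Total = 24×35 + 22×50 + 20×30 + 16×50 = 3340.

3340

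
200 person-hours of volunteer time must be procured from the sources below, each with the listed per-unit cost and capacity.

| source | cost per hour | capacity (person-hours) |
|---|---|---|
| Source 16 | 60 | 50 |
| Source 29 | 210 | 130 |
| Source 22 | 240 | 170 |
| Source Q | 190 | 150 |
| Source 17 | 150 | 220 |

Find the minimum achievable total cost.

Use sources in increasing cost order.
Source 16 (60): use full 50 → 150 person-hours to go.
Source 17 (150): take the remaining 150 → done.
Source Q, Source 29, Source 22: unused.
Cost = 50×60 + 150×150 = 25500.

25500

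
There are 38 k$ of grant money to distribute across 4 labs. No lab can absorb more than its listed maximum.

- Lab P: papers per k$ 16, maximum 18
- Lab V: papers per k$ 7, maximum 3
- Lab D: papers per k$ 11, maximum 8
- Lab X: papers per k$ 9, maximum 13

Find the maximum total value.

Rank by papers per k$: Lab P 16 > Lab D 11 > Lab X 9 > Lab V 7.
Lab P: +18 to 18 (cap) — 20 left.
Lab D: +8 to 8 (cap) — 12 left.
Lab X: +12 (room for 13) → 12. Pool exhausted.
Total = 16×18 + 11×8 + 9×12 = 484.

484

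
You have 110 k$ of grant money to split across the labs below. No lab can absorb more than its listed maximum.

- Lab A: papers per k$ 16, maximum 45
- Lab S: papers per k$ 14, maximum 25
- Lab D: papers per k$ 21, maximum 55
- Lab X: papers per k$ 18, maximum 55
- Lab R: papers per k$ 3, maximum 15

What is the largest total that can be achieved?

Rank by papers per k$: Lab D 21 > Lab X 18 > Lab A 16 > Lab S 14 > Lab R 3.
Give Lab D 55 to hit its cap of 55 → 55 left.
Give Lab X 55 to hit its cap of 55 → 0 left.
Total = 21×55 + 18×55 = 2145.

2145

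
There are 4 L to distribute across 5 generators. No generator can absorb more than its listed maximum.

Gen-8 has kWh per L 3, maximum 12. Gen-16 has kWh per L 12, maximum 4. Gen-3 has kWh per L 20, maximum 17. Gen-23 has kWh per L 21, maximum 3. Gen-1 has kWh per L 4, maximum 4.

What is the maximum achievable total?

83

Rank by kWh per L: Gen-23 21 > Gen-3 20 > Gen-16 12 > Gen-1 4 > Gen-8 3.
Gen-23 takes 3 to reach its cap of 3 ; 1 left.
Gen-3 has room for 17 but only 1 remain, so it gets 1.
Total = 20×1 + 21×3 = 83.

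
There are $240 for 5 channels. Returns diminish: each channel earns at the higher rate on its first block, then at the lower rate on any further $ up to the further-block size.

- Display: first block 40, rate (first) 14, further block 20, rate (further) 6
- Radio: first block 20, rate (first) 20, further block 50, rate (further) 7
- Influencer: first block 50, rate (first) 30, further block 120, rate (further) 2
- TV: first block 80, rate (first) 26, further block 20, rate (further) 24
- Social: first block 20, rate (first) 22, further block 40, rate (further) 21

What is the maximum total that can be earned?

5880

Rank every tier by rate: Influencer/T1 30 > TV/T1 26 > TV/T2 24 > Social/T1 22 > Social/T2 21 > Radio/T1 20 > Display/T1 14 > Radio/T2 7 > Display/T2 6 > Influencer/T2 2.
Influencer/T1 (30): +50 ; 190 left.
TV T1 at 26: fill all 80 ; 110 left.
Fill TV T2 block (20 at 24) ; 90 left.
Fill Social T1 block (20 at 22) ; 70 left.
Social/T2 (21): +40 ; 30 left.
Radio T1 at 20: fill all 20 ; 10 left.
Display/T1: +10 of 40 at 14; pool empty.
Total = 30×50 + 26×80 + 24×20 + 22×20 + 21×40 + 20×20 + 14×10 = 5880.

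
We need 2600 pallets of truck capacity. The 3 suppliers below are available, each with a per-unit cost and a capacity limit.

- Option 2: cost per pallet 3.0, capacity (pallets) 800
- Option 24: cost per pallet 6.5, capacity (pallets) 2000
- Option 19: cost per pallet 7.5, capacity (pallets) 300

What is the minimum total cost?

Fill from the cheapest supplier first.
Option 2 (3.0): use full 800 ; 1800 pallets to go.
Take 1800 from Option 24 at 6.5 to finish.
Option 19: unused.
Cost = 800×3.0 + 1800×6.5 = 14100.

14100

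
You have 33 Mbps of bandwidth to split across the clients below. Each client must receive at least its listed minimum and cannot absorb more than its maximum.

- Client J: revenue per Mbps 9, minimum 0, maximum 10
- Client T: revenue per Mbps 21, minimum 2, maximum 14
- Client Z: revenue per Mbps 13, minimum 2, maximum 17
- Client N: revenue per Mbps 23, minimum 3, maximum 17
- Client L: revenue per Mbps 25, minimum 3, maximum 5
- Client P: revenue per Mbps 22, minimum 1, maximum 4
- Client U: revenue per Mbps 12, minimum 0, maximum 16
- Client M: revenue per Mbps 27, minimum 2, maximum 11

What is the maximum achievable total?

Meeting every minimum uses 0+2+2+3+3+1+0+2 = 13 Mbps, leaving 20.
Highest revenue per Mbps first: Client M 27 > Client L 25 > Client N 23 > Client P 22 > Client T 21 > Client Z 13 > Client U 12 > Client J 9.
Give Client M 9 more to hit its cap of 11 → 11 left.
Client L takes 2 more to reach its cap of 5 → 9 left.
Client N has room for 14 more but only 9 remain, so it gets 12.
Total = 21×2 + 13×2 + 23×12 + 25×5 + 22×1 + 27×11 = 788.

788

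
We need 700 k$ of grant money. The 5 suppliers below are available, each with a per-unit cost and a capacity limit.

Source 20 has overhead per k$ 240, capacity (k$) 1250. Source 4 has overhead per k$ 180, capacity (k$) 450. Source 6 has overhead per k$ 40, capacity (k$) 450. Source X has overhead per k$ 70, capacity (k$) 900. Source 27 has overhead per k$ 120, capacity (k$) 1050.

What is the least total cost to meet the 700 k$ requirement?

Cheapest first:
Take 450 from Source 6 at 40 — need 250 more.
Source X at 70: take 250 of its 900 — requirement met.
Source 27, Source 4, Source 20: unused.
Cost = 450×40 + 250×70 = 35500.

35500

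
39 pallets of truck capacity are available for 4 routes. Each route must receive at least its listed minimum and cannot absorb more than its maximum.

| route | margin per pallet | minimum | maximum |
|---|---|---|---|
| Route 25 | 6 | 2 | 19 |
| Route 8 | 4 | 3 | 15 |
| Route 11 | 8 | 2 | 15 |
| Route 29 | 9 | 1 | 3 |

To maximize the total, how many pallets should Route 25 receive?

18

Meeting every minimum uses 2+3+2+1 = 8 pallets, leaving 31.
Order the routes by margin per pallet: Route 29 9 > Route 11 8 > Route 25 6 > Route 8 4.
Route 29: +2 to 3 (cap) → 29 left.
Route 11 takes 13 more to reach its cap of 15 → 16 left.
Route 25 has room for 17 more but only 16 remain, so it gets 18.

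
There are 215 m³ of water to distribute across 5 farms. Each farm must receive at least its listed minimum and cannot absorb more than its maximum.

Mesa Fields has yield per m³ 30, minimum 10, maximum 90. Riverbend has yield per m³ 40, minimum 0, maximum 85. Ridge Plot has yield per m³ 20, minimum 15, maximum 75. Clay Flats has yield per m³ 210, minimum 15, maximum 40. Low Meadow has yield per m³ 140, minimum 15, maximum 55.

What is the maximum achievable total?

20400

Meeting every minimum uses 10+0+15+15+15 = 55 m³, leaving 160.
Order the farms by yield per m³: Clay Flats 210 > Low Meadow 140 > Riverbend 40 > Mesa Fields 30 > Ridge Plot 20.
Clay Flats takes 25 more to reach its cap of 40 — 135 left.
Low Meadow: +40 to 55 (cap) — 95 left.
Riverbend: +85 to 85 (cap) — 10 left.
Mesa Fields: +10 (room for 80) → 20. Pool exhausted.
Total = 30×20 + 40×85 + 20×15 + 210×40 + 140×55 = 20400.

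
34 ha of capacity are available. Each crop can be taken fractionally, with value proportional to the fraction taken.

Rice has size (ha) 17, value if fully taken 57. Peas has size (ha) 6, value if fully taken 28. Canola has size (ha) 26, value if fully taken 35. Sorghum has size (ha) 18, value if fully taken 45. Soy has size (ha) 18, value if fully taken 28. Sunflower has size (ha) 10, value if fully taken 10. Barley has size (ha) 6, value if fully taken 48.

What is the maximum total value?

145.5

Sort by value density: Barley 48/6≈8, Peas 28/6≈4.67, Rice 57/17≈3.35, Sorghum 45/18≈2.5, Soy 28/18≈1.56, Canola 35/26≈1.35, Sunflower 10/10≈1.
Barley: take in full, 6 ha for value 48 → 28 left.
Peas: take in full, 6 ha for value 28 → 22 left.
Rice: take in full, 17 ha for value 57 → 5 left.
Only 5 ha remain; take 5/18 of Sorghum for value 45×5/18 = 12.5.
Total value = 145.5.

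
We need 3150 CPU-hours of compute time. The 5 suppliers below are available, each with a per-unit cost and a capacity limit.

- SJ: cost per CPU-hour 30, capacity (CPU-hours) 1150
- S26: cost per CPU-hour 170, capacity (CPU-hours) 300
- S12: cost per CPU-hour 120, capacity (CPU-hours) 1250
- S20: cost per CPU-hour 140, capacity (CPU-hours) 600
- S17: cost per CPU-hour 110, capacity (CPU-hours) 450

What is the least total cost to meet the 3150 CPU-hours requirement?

276000

Use suppliers in increasing cost order.
SJ (30): use full 1150 — 2000 CPU-hours to go.
S17 (110): use full 450 — 1550 CPU-hours to go.
S12 (120): use full 1250 — 300 CPU-hours to go.
S20 (140): take the remaining 300 — done.
S26: unused.
Cost = 1150×30 + 450×110 + 1250×120 + 300×140 = 276000.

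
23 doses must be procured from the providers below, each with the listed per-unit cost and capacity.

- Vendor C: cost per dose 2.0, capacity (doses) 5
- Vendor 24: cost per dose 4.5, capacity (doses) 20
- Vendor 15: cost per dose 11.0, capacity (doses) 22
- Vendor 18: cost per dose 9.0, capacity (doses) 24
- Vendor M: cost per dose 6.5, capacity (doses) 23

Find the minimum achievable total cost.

Cheapest first:
Vendor C at 2.0: take all 5 doses — 18 still needed.
Vendor 24 (4.5): take the remaining 18 — done.
Vendor M, Vendor 18, Vendor 15: unused.
Cost = 5×2.0 + 18×4.5 = 91.

91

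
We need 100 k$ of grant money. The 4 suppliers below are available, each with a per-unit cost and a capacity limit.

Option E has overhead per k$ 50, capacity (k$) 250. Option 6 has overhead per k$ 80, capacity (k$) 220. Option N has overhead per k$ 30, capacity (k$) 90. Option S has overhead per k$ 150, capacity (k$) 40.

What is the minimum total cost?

3200

Cheapest first:
Option N (30): use full 90 — 10 k$ to go.
Option E at 50: take 10 of its 250 — requirement met.
Option 6, Option S: unused.
Cost = 90×30 + 10×50 = 3200.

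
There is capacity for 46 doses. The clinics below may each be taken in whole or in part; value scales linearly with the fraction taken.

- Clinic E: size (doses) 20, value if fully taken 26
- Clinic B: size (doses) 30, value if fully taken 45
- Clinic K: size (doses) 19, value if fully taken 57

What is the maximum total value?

Sort by value density: Clinic K 57/19≈3, Clinic B 45/30≈1.5, Clinic E 26/20≈1.3.
All 19 doses of Clinic K fit (value 57) — 27 remain.
Only 27 doses remain; take 27/30 of Clinic B for value 45×27/30 = 40.5.
Total value = 97.5.

97.5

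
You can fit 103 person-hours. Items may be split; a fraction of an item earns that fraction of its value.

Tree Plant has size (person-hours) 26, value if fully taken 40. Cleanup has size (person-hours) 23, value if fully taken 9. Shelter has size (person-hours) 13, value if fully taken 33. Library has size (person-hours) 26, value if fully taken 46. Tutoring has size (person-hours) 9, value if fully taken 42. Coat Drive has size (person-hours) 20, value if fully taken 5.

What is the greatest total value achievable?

Sort by value density: Tutoring 42/9≈4.67, Shelter 33/13≈2.54, Library 46/26≈1.77, Tree Plant 40/26≈1.54, Cleanup 9/23≈0.391, Coat Drive 5/20≈0.25.
Take all of Tutoring (9 person-hours, value 42) → 94 person-hours left.
All 13 person-hours of Shelter fit (value 33) → 81 remain.
Library: take in full, 26 person-hours for value 46 → 55 left.
Take all of Tree Plant (26 person-hours, value 40) → 29 person-hours left.
All 23 person-hours of Cleanup fit (value 9) → 6 remain.
Fill the last 6 person-hours with part of Coat Drive: 6/20 of it earns 1.5.
Total value = 171.5.

171.5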